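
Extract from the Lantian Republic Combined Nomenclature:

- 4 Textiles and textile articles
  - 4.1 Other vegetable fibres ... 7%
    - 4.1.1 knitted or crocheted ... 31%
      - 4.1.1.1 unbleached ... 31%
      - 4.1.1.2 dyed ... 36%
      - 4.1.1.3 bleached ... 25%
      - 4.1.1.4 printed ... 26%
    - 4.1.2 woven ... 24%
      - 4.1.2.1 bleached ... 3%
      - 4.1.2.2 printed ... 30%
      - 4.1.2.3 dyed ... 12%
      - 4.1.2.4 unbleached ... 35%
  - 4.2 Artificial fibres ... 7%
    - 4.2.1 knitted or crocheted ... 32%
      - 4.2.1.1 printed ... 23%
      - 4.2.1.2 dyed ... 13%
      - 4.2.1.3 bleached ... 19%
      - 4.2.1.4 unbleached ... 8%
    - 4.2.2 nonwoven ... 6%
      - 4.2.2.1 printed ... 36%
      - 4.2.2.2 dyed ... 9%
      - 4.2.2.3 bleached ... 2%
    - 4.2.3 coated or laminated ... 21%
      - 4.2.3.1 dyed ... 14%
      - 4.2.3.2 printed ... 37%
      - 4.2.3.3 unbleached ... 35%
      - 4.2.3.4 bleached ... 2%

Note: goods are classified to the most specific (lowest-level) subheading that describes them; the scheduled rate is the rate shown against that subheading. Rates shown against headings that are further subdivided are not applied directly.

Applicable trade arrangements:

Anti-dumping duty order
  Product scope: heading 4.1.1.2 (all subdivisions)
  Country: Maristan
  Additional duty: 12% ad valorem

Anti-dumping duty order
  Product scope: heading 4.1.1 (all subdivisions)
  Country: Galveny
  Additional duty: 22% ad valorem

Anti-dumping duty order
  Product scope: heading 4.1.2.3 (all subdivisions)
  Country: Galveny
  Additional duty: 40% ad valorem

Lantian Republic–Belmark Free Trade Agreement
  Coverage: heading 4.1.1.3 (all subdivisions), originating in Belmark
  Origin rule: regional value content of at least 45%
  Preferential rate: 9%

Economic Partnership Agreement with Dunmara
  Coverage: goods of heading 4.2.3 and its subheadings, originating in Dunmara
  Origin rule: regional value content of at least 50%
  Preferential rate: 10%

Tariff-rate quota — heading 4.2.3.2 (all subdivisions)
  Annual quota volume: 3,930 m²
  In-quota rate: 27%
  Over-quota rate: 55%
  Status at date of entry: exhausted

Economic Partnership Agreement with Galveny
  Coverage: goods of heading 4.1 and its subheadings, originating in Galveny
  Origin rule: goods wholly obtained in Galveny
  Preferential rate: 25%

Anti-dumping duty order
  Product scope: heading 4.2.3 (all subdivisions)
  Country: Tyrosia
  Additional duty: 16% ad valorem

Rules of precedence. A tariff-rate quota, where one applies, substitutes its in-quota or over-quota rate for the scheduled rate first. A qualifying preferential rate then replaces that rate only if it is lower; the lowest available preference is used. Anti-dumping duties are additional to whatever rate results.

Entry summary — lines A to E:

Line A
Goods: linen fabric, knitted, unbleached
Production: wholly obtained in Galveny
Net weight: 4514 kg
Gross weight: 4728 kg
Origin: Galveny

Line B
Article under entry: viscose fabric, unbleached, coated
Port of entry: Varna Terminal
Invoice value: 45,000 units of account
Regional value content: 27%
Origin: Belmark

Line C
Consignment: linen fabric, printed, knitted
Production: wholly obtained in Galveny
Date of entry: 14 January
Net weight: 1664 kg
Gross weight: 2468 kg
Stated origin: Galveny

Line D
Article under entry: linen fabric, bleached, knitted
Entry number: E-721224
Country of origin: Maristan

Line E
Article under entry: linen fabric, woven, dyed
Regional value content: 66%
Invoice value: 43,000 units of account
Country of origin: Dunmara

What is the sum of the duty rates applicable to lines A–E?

166%

Line A: linen → 4.1; knitted → 4.1.1; unbleached → 4.1.1.1. Scheduled 31%. Galveny agreement on 4.1: wholly obtained → 25% available; preferential 25%; anti-dumping (Galveny, 4.1.1): +22%; total 25% + 22% = 47%. → 47%.
Line B: viscose → 4.2; coated → 4.2.3; unbleached → 4.2.3.3. Scheduled 35%. Belmark agreement on 4.1.1.3: 4.2.3.3 not covered. → 35%.
Line C: linen → 4.1; knitted → 4.1.1; printed → 4.1.1.4. Scheduled 26%. Galveny agreement on 4.1: wholly obtained → 25% available; preferential 25%; anti-dumping (Galveny, 4.1.1): +22%; total 25% + 22% = 47%. → 47%.
Line D: linen → 4.1; knitted → 4.1.1; bleached → 4.1.1.3. Scheduled 25%. No special measure applies. → 25%.
Line E: linen → 4.1; woven → 4.1.2; dyed → 4.1.2.3. Scheduled 12%. Dunmara agreement on 4.2.3: 4.1.2.3 not covered. → 12%.
Sum: 47% + 35% + 47% + 25% + 12% = 166%.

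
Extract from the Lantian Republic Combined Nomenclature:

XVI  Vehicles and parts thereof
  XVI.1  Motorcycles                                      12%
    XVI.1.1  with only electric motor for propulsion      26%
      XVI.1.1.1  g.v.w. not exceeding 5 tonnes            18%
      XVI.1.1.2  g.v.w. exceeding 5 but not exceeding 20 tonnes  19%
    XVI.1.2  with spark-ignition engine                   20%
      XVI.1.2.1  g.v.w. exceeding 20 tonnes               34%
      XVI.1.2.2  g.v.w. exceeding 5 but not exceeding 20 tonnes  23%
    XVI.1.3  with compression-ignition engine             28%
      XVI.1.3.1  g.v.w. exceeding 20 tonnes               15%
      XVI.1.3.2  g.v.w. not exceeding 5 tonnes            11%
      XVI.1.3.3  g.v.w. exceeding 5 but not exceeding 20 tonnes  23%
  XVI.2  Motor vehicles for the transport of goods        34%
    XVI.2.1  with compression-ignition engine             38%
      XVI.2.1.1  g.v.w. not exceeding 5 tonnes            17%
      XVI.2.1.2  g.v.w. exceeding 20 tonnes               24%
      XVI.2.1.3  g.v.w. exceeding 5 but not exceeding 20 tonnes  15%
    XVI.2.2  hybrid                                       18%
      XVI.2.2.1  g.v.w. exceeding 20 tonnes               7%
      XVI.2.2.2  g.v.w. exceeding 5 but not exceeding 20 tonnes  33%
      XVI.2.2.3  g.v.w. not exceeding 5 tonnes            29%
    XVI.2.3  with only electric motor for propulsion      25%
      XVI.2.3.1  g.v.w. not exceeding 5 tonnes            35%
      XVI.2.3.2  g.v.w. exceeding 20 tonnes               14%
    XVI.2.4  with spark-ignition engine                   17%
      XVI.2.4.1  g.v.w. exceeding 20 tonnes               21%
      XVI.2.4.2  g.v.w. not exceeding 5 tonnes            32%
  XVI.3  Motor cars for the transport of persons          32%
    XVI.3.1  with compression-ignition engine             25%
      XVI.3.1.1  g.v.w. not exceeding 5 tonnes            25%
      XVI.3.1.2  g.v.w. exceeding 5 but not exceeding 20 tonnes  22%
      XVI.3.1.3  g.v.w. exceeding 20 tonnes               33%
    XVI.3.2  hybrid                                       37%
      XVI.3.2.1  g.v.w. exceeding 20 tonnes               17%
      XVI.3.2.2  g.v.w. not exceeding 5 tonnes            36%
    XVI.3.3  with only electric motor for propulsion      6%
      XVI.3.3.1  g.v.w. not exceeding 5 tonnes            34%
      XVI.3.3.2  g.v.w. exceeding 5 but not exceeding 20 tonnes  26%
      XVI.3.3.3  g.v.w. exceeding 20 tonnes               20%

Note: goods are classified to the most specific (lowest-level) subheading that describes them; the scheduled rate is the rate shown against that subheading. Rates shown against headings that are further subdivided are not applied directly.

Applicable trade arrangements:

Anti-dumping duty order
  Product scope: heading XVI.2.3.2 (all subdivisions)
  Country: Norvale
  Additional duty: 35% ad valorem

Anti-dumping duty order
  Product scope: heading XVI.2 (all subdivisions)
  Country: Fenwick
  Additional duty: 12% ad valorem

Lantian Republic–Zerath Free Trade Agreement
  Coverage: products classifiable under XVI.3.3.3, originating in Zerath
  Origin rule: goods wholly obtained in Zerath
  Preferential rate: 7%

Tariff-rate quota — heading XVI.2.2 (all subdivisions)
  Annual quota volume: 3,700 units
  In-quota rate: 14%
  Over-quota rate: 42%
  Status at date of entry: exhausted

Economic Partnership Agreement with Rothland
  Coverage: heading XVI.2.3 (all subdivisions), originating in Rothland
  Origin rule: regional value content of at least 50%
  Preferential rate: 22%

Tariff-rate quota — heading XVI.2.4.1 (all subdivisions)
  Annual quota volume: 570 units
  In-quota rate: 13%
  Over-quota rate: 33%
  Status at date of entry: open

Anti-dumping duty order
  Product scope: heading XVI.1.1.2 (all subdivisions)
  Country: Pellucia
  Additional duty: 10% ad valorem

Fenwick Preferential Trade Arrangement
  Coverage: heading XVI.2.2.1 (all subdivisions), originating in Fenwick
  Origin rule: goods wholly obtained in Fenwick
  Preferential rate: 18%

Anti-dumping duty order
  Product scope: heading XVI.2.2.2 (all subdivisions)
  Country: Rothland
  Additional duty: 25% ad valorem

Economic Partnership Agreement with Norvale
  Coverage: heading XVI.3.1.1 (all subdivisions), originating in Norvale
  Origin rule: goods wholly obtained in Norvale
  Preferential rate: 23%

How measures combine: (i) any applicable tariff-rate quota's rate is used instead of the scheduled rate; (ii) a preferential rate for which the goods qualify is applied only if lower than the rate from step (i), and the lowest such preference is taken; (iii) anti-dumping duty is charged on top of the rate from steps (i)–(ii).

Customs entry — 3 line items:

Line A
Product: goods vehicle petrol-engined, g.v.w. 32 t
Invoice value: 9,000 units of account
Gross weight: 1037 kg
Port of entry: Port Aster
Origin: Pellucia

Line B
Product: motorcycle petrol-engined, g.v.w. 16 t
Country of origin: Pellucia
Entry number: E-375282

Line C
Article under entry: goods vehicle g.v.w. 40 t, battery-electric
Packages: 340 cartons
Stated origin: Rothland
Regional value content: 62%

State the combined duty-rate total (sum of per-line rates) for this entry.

Line A: goods vehicle → XVI.2; petrol-engined → XVI.2.4; g.v.w. 32 t → XVI.2.4.1. Scheduled 21%. quota on XVI.2.4.1 open → in-quota 13%. → 13%.
Line B: motorcycle → XVI.1; petrol-engined → XVI.1.2; g.v.w. 16 t → XVI.1.2.2. Scheduled 23%. No special measure applies. → 23%.
Line C: goods vehicle → XVI.2; battery-electric → XVI.2.3; g.v.w. 40 t → XVI.2.3.2. Scheduled 14%. Rothland agreement on XVI.2.3: RVC ≥ 50% → 22% available; preference 22% not lower than 14% → no reduction. → 14%.
Sum: 13% + 23% + 14% = 50%.

50%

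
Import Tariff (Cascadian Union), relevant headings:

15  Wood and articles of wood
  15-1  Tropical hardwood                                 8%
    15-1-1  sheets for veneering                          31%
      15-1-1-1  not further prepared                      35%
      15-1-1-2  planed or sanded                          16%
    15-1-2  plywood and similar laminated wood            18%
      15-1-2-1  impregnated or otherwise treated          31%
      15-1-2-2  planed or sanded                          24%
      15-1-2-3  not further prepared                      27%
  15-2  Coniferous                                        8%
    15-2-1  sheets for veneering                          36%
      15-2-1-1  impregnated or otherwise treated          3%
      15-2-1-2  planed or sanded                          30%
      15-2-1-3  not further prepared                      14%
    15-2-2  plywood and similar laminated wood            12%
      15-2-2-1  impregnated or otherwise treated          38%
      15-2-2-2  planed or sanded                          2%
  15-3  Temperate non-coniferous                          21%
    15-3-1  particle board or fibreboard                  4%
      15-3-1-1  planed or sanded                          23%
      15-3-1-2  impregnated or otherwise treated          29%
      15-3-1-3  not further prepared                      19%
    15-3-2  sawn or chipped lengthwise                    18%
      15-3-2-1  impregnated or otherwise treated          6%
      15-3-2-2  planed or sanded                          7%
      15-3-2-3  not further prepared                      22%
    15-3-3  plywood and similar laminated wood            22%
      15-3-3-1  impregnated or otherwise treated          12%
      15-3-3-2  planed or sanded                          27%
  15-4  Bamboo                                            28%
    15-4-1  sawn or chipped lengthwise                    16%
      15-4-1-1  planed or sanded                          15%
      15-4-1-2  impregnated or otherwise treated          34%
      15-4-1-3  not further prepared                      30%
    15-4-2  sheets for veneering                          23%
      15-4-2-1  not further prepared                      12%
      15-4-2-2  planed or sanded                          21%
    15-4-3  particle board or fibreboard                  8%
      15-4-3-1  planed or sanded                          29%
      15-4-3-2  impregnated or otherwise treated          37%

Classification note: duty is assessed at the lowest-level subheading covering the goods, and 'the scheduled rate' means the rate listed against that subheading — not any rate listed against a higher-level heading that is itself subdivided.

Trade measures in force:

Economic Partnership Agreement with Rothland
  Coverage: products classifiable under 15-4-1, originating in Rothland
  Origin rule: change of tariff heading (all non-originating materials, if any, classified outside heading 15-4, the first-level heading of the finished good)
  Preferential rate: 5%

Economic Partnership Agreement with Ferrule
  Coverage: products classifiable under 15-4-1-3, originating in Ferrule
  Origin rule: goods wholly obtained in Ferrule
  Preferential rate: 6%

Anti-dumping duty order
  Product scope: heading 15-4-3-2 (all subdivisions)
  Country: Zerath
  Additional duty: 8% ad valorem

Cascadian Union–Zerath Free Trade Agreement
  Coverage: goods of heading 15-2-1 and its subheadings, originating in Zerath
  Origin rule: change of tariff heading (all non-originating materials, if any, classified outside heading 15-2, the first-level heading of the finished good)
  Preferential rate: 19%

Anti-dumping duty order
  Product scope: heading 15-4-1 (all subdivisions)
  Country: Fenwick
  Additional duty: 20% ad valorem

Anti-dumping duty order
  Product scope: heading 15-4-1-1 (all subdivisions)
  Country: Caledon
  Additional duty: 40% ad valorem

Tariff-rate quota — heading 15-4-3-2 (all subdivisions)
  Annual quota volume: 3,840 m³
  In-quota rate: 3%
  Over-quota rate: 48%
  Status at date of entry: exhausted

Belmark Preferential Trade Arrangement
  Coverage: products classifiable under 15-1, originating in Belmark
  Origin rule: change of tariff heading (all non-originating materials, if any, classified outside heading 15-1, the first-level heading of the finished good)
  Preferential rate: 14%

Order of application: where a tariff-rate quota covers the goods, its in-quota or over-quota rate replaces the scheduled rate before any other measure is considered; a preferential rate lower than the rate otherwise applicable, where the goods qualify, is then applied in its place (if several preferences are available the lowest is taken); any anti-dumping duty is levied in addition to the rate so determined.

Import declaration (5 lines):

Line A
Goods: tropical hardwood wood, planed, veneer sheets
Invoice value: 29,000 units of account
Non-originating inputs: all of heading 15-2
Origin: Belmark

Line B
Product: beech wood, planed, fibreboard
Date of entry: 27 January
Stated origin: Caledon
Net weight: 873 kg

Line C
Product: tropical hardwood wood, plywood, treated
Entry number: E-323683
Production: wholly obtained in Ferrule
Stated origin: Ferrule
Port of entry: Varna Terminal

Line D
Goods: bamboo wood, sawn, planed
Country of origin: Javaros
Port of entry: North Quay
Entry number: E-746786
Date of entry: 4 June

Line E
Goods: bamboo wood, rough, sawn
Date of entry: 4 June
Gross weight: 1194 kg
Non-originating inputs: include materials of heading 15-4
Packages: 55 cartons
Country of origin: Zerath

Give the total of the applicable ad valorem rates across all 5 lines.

113%

Line A: tropical hardwood → 15-1; veneer sheets → 15-1-1; planed → 15-1-1-2. Scheduled 16%. Belmark agreement on 15-1: CTH met → 14% available; preferential 14%. → 14%.
Line B: beech → 15-3; fibreboard → 15-3-1; planed → 15-3-1-1. Scheduled 23%. No special measure applies. → 23%.
Line C: tropical hardwood → 15-1; plywood → 15-1-2; treated → 15-1-2-1. Scheduled 31%. Ferrule agreement on 15-4-1-3: 15-1-2-1 not covered. → 31%.
Line D: bamboo → 15-4; sawn → 15-4-1; planed → 15-4-1-1. Scheduled 15%. No special measure applies. → 15%.
Line E: bamboo → 15-4; sawn → 15-4-1; rough → 15-4-1-3. Scheduled 30%. Zerath agreement on 15-2-1: 15-4-1-3 not covered. → 30%.
Sum: 14% + 23% + 31% + 15% + 30% = 113%.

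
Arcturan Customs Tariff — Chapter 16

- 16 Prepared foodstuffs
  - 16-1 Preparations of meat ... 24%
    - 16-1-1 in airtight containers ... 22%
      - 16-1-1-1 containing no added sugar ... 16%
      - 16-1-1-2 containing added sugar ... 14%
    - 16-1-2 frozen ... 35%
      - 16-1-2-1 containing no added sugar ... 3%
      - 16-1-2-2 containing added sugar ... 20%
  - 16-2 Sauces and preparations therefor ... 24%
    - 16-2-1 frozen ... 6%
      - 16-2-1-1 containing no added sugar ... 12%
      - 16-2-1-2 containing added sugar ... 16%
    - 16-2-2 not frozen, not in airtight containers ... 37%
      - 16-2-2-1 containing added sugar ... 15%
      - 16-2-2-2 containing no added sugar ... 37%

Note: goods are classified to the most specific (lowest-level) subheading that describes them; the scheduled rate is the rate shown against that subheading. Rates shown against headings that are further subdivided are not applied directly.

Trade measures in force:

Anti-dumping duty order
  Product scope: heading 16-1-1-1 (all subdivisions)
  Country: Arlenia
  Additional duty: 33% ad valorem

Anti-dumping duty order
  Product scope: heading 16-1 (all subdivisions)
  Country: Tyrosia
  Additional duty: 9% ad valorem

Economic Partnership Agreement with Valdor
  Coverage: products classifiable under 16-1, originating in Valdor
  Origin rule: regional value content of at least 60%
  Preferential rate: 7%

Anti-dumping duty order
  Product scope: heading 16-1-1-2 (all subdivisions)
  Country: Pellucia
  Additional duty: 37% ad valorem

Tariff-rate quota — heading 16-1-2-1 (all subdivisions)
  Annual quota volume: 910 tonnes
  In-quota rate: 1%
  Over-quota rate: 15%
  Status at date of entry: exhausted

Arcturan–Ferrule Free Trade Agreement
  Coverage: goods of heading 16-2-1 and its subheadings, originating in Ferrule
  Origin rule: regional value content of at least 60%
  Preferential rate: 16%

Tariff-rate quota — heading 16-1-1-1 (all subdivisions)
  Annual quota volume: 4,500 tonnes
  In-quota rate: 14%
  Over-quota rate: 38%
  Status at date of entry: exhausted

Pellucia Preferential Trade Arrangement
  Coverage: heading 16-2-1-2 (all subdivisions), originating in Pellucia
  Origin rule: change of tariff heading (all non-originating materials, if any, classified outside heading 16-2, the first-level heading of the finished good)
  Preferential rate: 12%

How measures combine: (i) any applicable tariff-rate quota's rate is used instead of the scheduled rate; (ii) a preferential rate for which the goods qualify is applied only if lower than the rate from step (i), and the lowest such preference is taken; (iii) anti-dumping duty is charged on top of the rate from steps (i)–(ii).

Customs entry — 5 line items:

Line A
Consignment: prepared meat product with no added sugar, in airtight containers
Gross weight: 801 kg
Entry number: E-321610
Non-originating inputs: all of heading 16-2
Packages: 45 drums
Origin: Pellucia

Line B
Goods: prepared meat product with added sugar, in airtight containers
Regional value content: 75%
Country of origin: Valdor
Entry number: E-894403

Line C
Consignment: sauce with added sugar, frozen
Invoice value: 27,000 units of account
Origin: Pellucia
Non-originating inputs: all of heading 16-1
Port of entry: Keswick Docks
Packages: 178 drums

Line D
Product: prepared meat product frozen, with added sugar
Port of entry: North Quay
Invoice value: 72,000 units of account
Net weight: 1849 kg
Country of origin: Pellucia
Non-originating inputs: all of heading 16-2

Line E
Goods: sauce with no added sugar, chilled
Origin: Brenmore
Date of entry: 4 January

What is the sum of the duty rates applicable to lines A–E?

114%

Line A: prepared meat product → 16-1; in airtight containers → 16-1-1; with no added sugar → 16-1-1-1. Scheduled 16%. quota on 16-1-1-1 exhausted → over-quota 38%; Pellucia agreement on 16-2-1-2: 16-1-1-1 not covered. → 38%.
Line B: prepared meat product → 16-1; in airtight containers → 16-1-1; with added sugar → 16-1-1-2. Scheduled 14%. Valdor agreement on 16-1: RVC ≥ 60% → 7% available; preferential 7%. → 7%.
Line C: sauce → 16-2; frozen → 16-2-1; with added sugar → 16-2-1-2. Scheduled 16%. Pellucia agreement on 16-2-1-2: CTH met → 12% available; preferential 12%. → 12%.
Line D: prepared meat product → 16-1; frozen → 16-1-2; with added sugar → 16-1-2-2. Scheduled 20%. Pellucia agreement on 16-2-1-2: 16-1-2-2 not covered. → 20%.
Line E: sauce → 16-2; chilled → 16-2-2; with no added sugar → 16-2-2-2. Scheduled 37%. No special measure applies. → 37%.
Sum: 38% + 7% + 12% + 20% + 37% = 114%.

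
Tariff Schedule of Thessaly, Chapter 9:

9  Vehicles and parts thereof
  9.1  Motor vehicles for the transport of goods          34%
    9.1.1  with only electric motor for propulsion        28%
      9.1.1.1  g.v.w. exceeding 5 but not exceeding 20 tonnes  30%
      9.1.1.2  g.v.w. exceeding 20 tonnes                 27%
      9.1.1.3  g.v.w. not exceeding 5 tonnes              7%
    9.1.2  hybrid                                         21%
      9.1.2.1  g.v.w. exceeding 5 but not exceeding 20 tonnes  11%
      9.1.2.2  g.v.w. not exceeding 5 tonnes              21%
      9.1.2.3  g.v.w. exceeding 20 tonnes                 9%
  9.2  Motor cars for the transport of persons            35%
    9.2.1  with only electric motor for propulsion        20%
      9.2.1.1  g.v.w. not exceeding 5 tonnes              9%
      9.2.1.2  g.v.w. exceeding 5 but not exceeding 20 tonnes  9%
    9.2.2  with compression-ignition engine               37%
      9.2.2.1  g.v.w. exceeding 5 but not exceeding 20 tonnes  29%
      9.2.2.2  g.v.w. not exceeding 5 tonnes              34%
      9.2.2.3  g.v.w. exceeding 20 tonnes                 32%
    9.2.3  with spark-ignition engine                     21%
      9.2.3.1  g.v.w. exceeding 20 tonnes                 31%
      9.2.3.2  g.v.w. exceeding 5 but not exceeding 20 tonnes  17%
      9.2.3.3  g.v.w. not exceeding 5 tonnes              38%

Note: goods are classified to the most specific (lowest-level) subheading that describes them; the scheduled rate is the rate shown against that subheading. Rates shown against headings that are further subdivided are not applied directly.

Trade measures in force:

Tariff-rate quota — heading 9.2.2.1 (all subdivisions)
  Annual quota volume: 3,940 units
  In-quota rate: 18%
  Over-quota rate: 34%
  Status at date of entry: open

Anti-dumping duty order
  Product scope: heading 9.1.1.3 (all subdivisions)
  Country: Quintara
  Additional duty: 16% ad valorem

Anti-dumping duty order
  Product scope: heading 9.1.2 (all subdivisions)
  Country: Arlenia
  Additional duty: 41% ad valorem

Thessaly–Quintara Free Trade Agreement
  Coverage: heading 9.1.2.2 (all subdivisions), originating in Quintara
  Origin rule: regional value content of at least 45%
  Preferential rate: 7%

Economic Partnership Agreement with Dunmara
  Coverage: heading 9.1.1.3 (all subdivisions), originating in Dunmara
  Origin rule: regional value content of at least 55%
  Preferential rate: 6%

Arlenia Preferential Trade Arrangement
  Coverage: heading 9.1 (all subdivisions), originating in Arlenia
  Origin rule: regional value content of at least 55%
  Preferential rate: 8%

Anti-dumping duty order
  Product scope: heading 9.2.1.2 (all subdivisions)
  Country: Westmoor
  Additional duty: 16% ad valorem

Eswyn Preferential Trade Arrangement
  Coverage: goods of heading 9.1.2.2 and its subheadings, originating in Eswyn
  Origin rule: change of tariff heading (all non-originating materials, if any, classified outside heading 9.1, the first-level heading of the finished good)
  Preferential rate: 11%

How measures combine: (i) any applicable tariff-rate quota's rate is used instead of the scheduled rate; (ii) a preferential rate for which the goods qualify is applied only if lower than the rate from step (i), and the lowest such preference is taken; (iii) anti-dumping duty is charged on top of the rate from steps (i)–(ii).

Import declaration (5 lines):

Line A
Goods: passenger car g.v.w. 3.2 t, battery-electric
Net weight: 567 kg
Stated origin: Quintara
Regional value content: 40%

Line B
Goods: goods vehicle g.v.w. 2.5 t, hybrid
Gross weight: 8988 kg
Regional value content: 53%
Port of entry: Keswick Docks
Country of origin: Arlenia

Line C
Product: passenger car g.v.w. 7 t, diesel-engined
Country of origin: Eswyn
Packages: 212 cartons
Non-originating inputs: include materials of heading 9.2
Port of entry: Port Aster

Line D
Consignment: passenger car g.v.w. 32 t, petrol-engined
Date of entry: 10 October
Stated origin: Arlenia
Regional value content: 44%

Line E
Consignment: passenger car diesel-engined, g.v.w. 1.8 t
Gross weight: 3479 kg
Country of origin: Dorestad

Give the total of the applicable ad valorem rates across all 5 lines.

154%

Line A: passenger car → 9.2; battery-electric → 9.2.1; g.v.w. 3.2 t → 9.2.1.1. Scheduled 9%. Quintara agreement on 9.1.2.2: 9.2.1.1 not covered. → 9%.
Line B: goods vehicle → 9.1; hybrid → 9.1.2; g.v.w. 2.5 t → 9.1.2.2. Scheduled 21%. Arlenia agreement on 9.1: RVC < 55%; anti-dumping (Arlenia, 9.1.2): +41%; total 21% + 41% = 62%. → 62%.
Line C: passenger car → 9.2; diesel-engined → 9.2.2; g.v.w. 7 t → 9.2.2.1. Scheduled 29%. quota on 9.2.2.1 open → in-quota 18%; Eswyn agreement on 9.1.2.2: 9.2.2.1 not covered. → 18%.
Line D: passenger car → 9.2; petrol-engined → 9.2.3; g.v.w. 32 t → 9.2.3.1. Scheduled 31%. Arlenia agreement on 9.1: 9.2.3.1 not covered. → 31%.
Line E: passenger car → 9.2; diesel-engined → 9.2.2; g.v.w. 1.8 t → 9.2.2.2. Scheduled 34%. No special measure applies. → 34%.
Sum: 9% + 62% + 18% + 31% + 34% = 154%.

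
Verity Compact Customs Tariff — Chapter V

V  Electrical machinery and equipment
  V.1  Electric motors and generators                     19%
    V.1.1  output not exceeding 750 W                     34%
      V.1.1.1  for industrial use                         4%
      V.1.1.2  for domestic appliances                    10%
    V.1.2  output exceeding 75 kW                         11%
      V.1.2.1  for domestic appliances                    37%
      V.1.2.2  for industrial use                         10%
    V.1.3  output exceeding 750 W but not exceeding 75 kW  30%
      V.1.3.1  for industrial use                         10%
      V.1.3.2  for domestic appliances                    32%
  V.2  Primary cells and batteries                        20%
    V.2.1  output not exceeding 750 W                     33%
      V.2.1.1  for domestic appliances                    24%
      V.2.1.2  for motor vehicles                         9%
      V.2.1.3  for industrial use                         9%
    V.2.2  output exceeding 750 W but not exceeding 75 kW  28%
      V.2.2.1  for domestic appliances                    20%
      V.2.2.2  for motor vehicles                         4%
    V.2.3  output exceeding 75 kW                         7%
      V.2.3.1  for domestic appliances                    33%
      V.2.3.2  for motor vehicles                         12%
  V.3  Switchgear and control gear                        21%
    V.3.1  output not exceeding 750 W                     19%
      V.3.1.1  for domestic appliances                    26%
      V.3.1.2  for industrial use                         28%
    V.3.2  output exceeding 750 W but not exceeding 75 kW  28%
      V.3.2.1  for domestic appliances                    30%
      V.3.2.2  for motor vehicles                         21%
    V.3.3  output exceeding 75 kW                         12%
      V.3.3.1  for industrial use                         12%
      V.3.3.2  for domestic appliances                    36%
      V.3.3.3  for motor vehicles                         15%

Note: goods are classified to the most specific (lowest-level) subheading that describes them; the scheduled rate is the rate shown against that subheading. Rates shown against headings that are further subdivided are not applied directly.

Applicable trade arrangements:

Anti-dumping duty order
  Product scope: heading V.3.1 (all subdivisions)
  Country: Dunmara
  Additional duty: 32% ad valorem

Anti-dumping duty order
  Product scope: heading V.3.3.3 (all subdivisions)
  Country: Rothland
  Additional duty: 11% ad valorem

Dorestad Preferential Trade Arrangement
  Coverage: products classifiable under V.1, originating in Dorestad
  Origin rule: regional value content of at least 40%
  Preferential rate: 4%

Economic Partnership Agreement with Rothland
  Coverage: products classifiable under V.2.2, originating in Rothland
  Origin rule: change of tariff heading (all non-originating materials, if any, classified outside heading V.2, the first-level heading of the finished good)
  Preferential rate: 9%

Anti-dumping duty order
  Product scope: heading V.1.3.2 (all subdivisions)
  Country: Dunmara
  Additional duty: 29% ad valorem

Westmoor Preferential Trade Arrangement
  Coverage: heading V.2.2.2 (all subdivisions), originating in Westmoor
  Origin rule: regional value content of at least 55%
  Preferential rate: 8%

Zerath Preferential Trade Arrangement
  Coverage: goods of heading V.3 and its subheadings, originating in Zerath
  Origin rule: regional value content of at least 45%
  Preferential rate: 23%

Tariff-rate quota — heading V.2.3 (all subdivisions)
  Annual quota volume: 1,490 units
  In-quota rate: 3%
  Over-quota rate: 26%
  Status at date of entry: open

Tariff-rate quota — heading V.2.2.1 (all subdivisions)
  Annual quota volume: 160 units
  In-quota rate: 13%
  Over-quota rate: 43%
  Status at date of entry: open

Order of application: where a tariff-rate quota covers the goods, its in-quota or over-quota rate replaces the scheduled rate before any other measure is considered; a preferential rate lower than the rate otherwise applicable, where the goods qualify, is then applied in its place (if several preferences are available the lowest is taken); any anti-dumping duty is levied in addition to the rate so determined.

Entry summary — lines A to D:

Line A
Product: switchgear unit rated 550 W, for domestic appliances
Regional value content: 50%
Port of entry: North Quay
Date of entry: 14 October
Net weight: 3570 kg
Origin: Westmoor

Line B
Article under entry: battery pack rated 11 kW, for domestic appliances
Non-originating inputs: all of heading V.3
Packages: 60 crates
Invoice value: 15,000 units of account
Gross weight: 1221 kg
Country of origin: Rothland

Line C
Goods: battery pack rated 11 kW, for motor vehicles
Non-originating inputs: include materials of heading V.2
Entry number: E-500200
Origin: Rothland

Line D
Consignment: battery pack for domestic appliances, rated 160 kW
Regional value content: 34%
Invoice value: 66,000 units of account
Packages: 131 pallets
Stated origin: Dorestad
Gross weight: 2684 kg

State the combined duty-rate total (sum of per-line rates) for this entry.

42%

Line A: switchgear unit → V.3; rated 550 W → V.3.1; for domestic appliances → V.3.1.1. Scheduled 26%. Westmoor agreement on V.2.2.2: V.3.1.1 not covered. → 26%.
Line B: battery pack → V.2; rated 11 kW → V.2.2; for domestic appliances → V.2.2.1. Scheduled 20%. quota on V.2.2.1 open → in-quota 13%; Rothland agreement on V.2.2: CTH met → 9% available; preferential 9%. → 9%.
Line C: battery pack → V.2; rated 11 kW → V.2.2; for motor vehicles → V.2.2.2. Scheduled 4%. Rothland agreement on V.2.2: CTH not met. → 4%.
Line D: battery pack → V.2; rated 160 kW → V.2.3; for domestic appliances → V.2.3.1. Scheduled 33%. quota on V.2.3 open → in-quota 3%; Dorestad agreement on V.1: V.2.3.1 not covered. → 3%.
Sum: 26% + 9% + 4% + 3% = 42%.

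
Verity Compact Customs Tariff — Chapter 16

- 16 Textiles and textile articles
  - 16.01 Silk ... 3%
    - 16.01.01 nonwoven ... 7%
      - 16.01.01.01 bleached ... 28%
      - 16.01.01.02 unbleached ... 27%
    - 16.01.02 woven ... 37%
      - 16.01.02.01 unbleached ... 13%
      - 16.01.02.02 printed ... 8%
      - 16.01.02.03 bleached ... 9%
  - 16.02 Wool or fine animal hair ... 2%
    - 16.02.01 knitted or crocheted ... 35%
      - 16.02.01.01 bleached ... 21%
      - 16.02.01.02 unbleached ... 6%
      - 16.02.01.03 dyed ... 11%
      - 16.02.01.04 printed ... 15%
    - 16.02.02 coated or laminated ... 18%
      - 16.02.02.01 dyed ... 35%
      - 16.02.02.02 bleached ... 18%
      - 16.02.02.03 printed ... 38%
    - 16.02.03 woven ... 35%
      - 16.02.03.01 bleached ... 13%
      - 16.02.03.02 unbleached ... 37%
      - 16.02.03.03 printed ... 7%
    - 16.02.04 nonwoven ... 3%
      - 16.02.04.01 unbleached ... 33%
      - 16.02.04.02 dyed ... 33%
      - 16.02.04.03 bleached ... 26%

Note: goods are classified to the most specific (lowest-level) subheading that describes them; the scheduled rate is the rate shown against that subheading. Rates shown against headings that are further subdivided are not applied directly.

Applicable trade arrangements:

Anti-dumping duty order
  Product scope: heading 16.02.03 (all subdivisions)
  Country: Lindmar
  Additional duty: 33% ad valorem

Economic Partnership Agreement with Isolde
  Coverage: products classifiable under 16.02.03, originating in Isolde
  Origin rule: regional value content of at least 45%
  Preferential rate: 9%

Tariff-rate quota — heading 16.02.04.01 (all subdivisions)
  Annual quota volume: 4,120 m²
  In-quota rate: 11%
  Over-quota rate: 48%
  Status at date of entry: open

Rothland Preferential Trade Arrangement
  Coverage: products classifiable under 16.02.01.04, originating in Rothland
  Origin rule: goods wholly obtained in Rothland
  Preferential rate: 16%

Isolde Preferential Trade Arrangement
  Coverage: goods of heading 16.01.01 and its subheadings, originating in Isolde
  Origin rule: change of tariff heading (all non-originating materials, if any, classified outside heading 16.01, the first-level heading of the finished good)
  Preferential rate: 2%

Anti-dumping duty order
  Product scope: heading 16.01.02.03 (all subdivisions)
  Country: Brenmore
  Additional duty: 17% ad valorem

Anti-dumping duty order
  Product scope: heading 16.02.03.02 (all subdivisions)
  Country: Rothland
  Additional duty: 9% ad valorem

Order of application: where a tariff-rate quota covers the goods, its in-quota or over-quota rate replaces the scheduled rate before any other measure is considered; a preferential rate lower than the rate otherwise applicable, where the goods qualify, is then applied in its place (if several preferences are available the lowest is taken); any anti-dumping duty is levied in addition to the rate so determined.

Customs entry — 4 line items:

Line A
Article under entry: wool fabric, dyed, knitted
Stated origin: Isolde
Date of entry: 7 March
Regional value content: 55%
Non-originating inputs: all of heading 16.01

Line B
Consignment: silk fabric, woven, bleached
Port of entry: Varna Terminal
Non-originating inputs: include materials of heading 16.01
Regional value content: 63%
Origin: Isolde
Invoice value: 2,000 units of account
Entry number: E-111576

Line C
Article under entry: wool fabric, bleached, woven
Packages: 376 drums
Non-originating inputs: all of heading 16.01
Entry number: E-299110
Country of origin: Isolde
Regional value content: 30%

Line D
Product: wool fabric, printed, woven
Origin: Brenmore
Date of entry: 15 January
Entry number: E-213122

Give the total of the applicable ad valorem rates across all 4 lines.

40%

Line A: wool → 16.02; knitted → 16.02.01; dyed → 16.02.01.03. Scheduled 11%. Isolde agreement on 16.02.03: 16.02.01.03 not covered; Isolde agreement on 16.01.01: 16.02.01.03 not covered. → 11%.
Line B: silk → 16.01; woven → 16.01.02; bleached → 16.01.02.03. Scheduled 9%. Isolde agreement on 16.02.03: 16.01.02.03 not covered; Isolde agreement on 16.01.01: 16.01.02.03 not covered. → 9%.
Line C: wool → 16.02; woven → 16.02.03; bleached → 16.02.03.01. Scheduled 13%. Isolde agreement on 16.02.03: RVC < 45%; Isolde agreement on 16.01.01: 16.02.03.01 not covered. → 13%.
Line D: wool → 16.02; woven → 16.02.03; printed → 16.02.03.03. Scheduled 7%. No special measure applies. → 7%.
Sum: 11% + 9% + 13% + 7% = 40%.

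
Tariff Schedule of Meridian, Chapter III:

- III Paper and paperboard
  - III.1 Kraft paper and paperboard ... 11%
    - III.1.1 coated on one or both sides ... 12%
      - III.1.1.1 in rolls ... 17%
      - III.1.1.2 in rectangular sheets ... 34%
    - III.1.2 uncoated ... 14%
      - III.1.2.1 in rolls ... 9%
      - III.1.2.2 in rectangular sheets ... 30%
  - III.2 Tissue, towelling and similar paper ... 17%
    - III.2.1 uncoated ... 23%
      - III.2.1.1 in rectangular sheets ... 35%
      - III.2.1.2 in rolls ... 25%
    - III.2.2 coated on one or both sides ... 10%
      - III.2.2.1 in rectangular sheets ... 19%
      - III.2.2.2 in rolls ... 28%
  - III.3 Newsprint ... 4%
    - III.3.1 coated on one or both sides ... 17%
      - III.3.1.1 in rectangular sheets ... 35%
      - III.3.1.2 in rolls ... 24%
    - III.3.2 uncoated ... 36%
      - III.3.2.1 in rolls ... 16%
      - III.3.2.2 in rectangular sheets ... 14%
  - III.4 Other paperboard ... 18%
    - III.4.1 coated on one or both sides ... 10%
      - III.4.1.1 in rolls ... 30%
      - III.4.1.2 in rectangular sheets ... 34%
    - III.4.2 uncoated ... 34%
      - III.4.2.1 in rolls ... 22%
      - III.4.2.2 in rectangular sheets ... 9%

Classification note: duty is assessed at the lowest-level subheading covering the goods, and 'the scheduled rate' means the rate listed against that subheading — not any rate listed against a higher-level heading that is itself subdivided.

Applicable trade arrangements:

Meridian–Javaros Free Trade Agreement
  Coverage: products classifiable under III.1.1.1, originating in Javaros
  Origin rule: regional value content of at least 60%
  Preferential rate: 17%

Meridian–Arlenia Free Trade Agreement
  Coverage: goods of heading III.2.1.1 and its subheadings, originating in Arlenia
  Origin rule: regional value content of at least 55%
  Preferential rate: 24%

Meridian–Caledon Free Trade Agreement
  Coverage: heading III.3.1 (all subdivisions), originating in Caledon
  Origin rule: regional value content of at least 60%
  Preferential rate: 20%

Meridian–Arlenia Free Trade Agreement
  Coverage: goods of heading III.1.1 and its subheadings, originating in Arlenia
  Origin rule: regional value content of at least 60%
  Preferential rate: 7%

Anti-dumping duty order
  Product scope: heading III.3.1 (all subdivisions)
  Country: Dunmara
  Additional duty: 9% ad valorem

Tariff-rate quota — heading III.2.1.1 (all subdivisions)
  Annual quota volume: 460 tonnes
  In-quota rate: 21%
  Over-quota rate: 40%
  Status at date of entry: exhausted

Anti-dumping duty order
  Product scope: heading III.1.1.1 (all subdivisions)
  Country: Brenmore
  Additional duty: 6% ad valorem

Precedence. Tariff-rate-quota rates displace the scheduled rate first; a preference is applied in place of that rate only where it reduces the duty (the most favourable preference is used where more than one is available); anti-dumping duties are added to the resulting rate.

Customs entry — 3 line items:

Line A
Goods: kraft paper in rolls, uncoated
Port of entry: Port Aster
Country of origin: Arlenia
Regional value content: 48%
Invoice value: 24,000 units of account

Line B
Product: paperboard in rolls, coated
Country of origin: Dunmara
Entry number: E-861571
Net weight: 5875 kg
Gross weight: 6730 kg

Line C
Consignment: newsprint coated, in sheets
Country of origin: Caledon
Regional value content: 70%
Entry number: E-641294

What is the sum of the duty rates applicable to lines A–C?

59%

Line A: kraft paper → III.1; uncoated → III.1.2; in rolls → III.1.2.1. Scheduled 9%. Arlenia agreement on III.2.1.1: III.1.2.1 not covered; Arlenia agreement on III.1.1: III.1.2.1 not covered. → 9%.
Line B: paperboard → III.4; coated → III.4.1; in rolls → III.4.1.1. Scheduled 30%. No special measure applies. → 30%.
Line C: newsprint → III.3; coated → III.3.1; in sheets → III.3.1.1. Scheduled 35%. Caledon agreement on III.3.1: RVC ≥ 60% → 20% available; preferential 20%. → 20%.
Sum: 9% + 30% + 20% = 59%.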